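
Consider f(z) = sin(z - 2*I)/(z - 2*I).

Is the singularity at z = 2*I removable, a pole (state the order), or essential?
Let u = z - 2*I. The argument of sin is z - 2*I = u, so
  f = sin(u)/u = ((u) - (u)^3/6 + ...)/u = 1 - (1/6)*u^2 + ...
The Laurent expansion about u = 0 has no negative powers; equivalently lim_{z→2*I} f(z) = 1 exists and is finite.
So the singularity is removable.

Final answer: removable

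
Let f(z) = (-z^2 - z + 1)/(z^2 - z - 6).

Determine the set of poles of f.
The singularities of f are the zeros of the denominator. Factoring,
  z^2 - z - 6 = (z - 3)*(z + 2)
so the candidates are z = 3, z = -2.

Check the numerator P(z) = -z^2 - z + 1 at each one:
  P(3) = -11 ≠ 0, so z = 3 is a (simple) pole.
  P(-2) = -1 ≠ 0, so z = -2 is a (simple) pole.

Poles of f: {-2, 3}

Final answer: {-2, 3}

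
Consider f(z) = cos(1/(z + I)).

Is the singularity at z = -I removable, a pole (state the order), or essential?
Let u = z + I. Then
  cos(1/u) = Σ_{k≥0} (-1)^k (1)^(2k)/((2k)!·u^(2k)) = 1 - 1/(2*u^2) + 1/(24*u^4) + ...
which has infinitely many negative powers of u, so cos(1/(z + I)) has an essential singularity at z = -I.
So the singularity is essential.

Final answer: essential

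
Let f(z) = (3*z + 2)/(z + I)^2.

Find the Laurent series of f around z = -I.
Put w = z - (-I), i.e. z = w - I. The denominator is w^2, so it suffices to rewrite the numerator in powers of w.

P(z) = 3*z + 2
P(w - I) = 2 - 3*I + 3*w

Dividing each term by w^2:
  f = (2 - 3*I)/w^2 + 3/w

Substituting back w = z + I:
  f(z) = (2 - 3*I)/(z + I)^2 + 3/(z + I)

The series is finite because the numerator is a polynomial; the negative powers form the principal part, and the coefficient of 1/(z + I) gives Res(f, -I) = 3.

Final answer: (2 - 3*I)/(z + I)^2 + 3/(z + I)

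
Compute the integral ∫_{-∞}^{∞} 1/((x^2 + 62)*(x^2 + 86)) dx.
Let f(z) = 1/((z^2 + 62)*(z^2 + 86)). The denominator has no real zeros and deg Q - deg P = 4 ≥ 2, so the integral of f over the upper semicircle |z| = R tends to 0 as R → ∞. Closing the contour in the upper half-plane,
  ∫_{-∞}^{∞} f(x) dx = 2πi · Σ Res(f, z_k)  over the poles with Im z_k > 0.

Zeros of the denominator: z^2 + 62 = 0 gives z = ±sqrt(62)*I; z^2 + 86 = 0 gives z = ±sqrt(86)*I.
Upper half-plane: z = sqrt(62)*I, z = sqrt(86)*I (simple).

Each pole is a simple zero of Q(z) = z^4 + 148*z^2 + 5332, so Res(f, z₀) = P(z₀)/Q'(z₀) with P(z) = 1, Q'(z) = 4*z^3 + 296*z:
  Res(f, sqrt(62)*I) = (1)/(48*sqrt(62)*I) = -sqrt(62)*I/2976
  Res(f, sqrt(86)*I) = (1)/(-48*sqrt(86)*I) = sqrt(86)*I/4128

Sum of residues: I*(-sqrt(62)/2976 + sqrt(86)/4128)
∫_{-∞}^{∞} f(x) dx = 2πi · (I*(-sqrt(62)/2976 + sqrt(86)/4128)) = pi*(-31*sqrt(86) + 43*sqrt(62))/63984

Final answer: pi*(-31*sqrt(86) + 43*sqrt(62))/63984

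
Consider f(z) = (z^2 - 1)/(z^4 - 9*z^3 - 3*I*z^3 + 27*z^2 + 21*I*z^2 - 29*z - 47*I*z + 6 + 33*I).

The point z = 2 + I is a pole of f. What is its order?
Factor the denominator:
  z^4 - 9*z^3 - 3*I*z^3 + 27*z^2 + 21*I*z^2 - 29*z - 47*I*z + 6 + 33*I = (z - 2 - I)^3*(z - 3)

The numerator P(z) = z^2 - 1 has P(2 + I) = 2 + 4*I ≠ 0, so no factor of (z - 2 - I) cancels.
Near z = 2 + I we can therefore write f(z) = g(z)/(z - 2 - I)^3 with g analytic at 2 + I and g(2 + I) ≠ 0 (g is the numerator divided by the remaining denominator factors).

Hence z = 2 + I is a pole of order 3.

Final answer: 3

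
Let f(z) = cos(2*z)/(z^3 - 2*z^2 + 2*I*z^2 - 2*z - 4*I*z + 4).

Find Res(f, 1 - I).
Write f(z) = P(z)/Q(z) with P(z) = cos(2*z) and Q(z) = z^3 - 2*z^2 + 2*I*z^2 - 2*z - 4*I*z + 4.
The denominator factors as Q(z) = (z + 1 + I)*(z - 1 + I)*(z - 2), so z = 1 - I is a simple zero of Q and P is analytic there; z = 1 - I is therefore a simple pole and
  Res(f, z₀) = P(z₀)/Q'(z₀).

Q'(z) = 3*z^2 - 4*z + 4*I*z - 2 - 4*I, so Q'(1 - I) = -2 - 2*I.
P(1 - I) = cos(2 - 2*I).

Res(f, 1 - I) = (cos(2 - 2*I))/(-2 - 2*I) = (-1/4 + I/4)*cos(2 - 2*I)

Final answer: (-1/4 + I/4)*cos(2 - 2*I)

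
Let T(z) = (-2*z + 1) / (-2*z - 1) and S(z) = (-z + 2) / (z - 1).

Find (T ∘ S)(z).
(T ∘ S)(z) = T(S(z)) = ((-2)*S(z) + (1))/((-2)*S(z) + (-1)). Multiply numerator and denominator by z - 1:
  numerator:   (-2)*(-z + 2) + (1)*(z - 1) = 3*z - 5
  denominator: (-2)*(-z + 2) + (-1)*(z - 1) = z - 3
(T ∘ S)(z) = (3*z - 5)/(z - 3)

Final answer: (3*z - 5)/(z - 3)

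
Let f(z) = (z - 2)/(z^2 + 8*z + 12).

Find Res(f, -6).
Write f(z) = P(z)/Q(z) with P(z) = z - 2 and Q(z) = z^2 + 8*z + 12.
The denominator factors as Q(z) = (z + 2)*(z + 6), so z = -6 is a simple zero of Q and P is analytic there; z = -6 is therefore a simple pole and
  Res(f, z₀) = P(z₀)/Q'(z₀).

Q'(z) = 2*z + 8, so Q'(-6) = -4.
P(-6) = -8.

Res(f, -6) = (-8)/(-4) = 2

Final answer: 2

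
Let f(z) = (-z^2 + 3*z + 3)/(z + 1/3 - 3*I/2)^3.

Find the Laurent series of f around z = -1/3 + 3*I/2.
Put w = z - (-1/3 + 3*I/2), i.e. z = w - 1/3 + 3*I/2. The denominator is w^3, so it suffices to rewrite the numerator in powers of w.

P(z) = -z^2 + 3*z + 3
P(w - 1/3 + 3*I/2) = 149/36 + 11*I/2 + (11/3 - 3*I)*w - w^2

Dividing each term by w^3:
  f = (149/36 + 11*I/2)/w^3 + (11/3 - 3*I)/w^2 - 1/w

Substituting back w = z + 1/3 - 3*I/2:
  f(z) = (149/36 + 11*I/2)/(z + 1/3 - 3*I/2)^3 + (11/3 - 3*I)/(z + 1/3 - 3*I/2)^2 - 1/(z + 1/3 - 3*I/2)

The series is finite because the numerator is a polynomial; the negative powers form the principal part, and the coefficient of 1/(z + 1/3 - 3*I/2) gives Res(f, -1/3 + 3*I/2) = -1.

Final answer: (149/36 + 11*I/2)/(z + 1/3 - 3*I/2)^3 + (11/3 - 3*I)/(z + 1/3 - 3*I/2)^2 - 1/(z + 1/3 - 3*I/2)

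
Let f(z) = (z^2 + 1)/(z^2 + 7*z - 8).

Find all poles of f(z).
The singularities of f are the zeros of the denominator. Factoring,
  z^2 + 7*z - 8 = (z + 8)*(z - 1)
so the candidates are z = -8, z = 1.

Check the numerator P(z) = z^2 + 1 at each one:
  P(-8) = 65 ≠ 0, so z = -8 is a (simple) pole.
  P(1) = 2 ≠ 0, so z = 1 is a (simple) pole.

Poles of f: {-8, 1}

Final answer: {-8, 1}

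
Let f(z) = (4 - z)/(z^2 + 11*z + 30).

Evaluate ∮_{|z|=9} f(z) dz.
By the residue theorem, ∮_C f(z) dz = 2πi · (sum of the residues of f at the poles inside |z| = 9).

The denominator factors as (z + 5)*(z + 6), so the singularities of f are simple poles at z = -5, z = -6.
  |-5|² = 25 < 81 = 9², so this pole is inside the contour.
  |-6|² = 36 < 81 = 9², so this pole is inside the contour.

With P(z) = 4 - z and Q(z) = z^2 + 11*z + 30, each pole is simple, so Res(f, z₀) = P(z₀)/Q'(z₀) with Q'(z) = 2*z + 11.
  Res(f, -5) = P(-5)/Q'(-5) = (9)/(1) = 9
  Res(f, -6) = P(-6)/Q'(-6) = (10)/(-1) = -10

Sum of residues inside C: -1
∮_C f(z) dz = 2πi · (-1) = -2*I*pi

Final answer: -2*I*pi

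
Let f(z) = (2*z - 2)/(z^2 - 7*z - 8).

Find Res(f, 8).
Write f(z) = P(z)/Q(z) with P(z) = 2*z - 2 and Q(z) = z^2 - 7*z - 8.
The denominator factors as Q(z) = (z + 1)*(z - 8), so z = 8 is a simple zero of Q and P is analytic there; z = 8 is therefore a simple pole and
  Res(f, z₀) = P(z₀)/Q'(z₀).

Q'(z) = 2*z - 7, so Q'(8) = 9.
P(8) = 14.

Res(f, 8) = (14)/(9) = 14/9

Final answer: 14/9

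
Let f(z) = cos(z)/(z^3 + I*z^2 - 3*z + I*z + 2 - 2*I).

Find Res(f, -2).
Write f(z) = P(z)/Q(z) with P(z) = cos(z) and Q(z) = z^3 + I*z^2 - 3*z + I*z + 2 - 2*I.
The denominator factors as Q(z) = (z + 2)*(z - 1)*(z - 1 + I), so z = -2 is a simple zero of Q and P is analytic there; z = -2 is therefore a simple pole and
  Res(f, z₀) = P(z₀)/Q'(z₀).

Q'(z) = 3*z^2 + 2*I*z - 3 + I, so Q'(-2) = 9 - 3*I.
P(-2) = cos(2).

Res(f, -2) = (cos(2))/(9 - 3*I) = (1/10 + I/30)*cos(2)

Final answer: (1/10 + I/30)*cos(2)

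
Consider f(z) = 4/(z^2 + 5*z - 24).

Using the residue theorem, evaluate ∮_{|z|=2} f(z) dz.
By the residue theorem, ∮_C f(z) dz = 2πi · (sum of the residues of f at the poles inside |z| = 2).

The denominator factors as (z + 8)*(z - 3), so the singularities of f are simple poles at z = -8, z = 3.
  |-8|² = 64 > 4 = 2², so this pole is outside the contour.
  |3|² = 9 > 4 = 2², so this pole is outside the contour.

No pole lies inside the contour, so f is analytic on and inside C and the integral is 0 (Cauchy's theorem).

Final answer: 0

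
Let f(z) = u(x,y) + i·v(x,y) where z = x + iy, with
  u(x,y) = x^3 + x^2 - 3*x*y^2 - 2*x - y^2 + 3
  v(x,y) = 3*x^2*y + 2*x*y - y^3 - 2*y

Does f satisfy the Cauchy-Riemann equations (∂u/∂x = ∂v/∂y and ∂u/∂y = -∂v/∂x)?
∂u/∂x = 3*x^2 + 2*x - 3*y^2 - 2
∂v/∂y = 3*x^2 + 2*x - 3*y^2 - 2
∂u/∂y = -6*x*y - 2*y
∂v/∂x = 6*x*y + 2*y
∂u/∂x = ∂v/∂y and ∂u/∂y = -∂v/∂x hold identically; f is analytic.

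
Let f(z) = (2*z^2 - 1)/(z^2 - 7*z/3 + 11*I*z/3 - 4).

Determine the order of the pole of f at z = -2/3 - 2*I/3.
Factor the denominator:
  z^2 - 7*z/3 + 11*I*z/3 - 4 = (z + 2/3 + 2*I/3)*(z - 3 + 3*I)

The numerator P(z) = 2*z^2 - 1 has P(-2/3 - 2*I/3) = -1 + 16*I/9 ≠ 0, so no factor of (z + 2/3 + 2*I/3) cancels.
Near z = -2/3 - 2*I/3 we can therefore write f(z) = g(z)/(z + 2/3 + 2*I/3) with g analytic at -2/3 - 2*I/3 and g(-2/3 - 2*I/3) ≠ 0 (g is the numerator divided by the remaining denominator factors).

Hence z = -2/3 - 2*I/3 is a pole of order 1.

Final answer: 1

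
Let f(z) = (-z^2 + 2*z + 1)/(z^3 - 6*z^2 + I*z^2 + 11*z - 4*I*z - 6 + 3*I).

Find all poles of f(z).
{1, 2 - I, 3}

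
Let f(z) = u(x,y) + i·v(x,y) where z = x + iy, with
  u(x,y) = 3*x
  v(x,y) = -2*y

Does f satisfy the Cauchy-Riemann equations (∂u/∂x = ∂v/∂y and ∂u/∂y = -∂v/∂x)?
∂u/∂x = 3
∂v/∂y = -2
∂u/∂y = 0
∂v/∂x = 0
∂u/∂x ≠ ∂v/∂y; the Cauchy-Riemann equations are not satisfied, so f is not analytic.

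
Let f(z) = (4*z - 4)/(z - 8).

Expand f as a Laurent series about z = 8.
28/(z - 8) + 4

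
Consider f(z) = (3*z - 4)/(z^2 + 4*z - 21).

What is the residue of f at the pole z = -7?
Write f(z) = P(z)/Q(z) with P(z) = 3*z - 4 and Q(z) = z^2 + 4*z - 21.
The denominator factors as Q(z) = (z + 7)*(z - 3), so z = -7 is a simple zero of Q and P is analytic there; z = -7 is therefore a simple pole and
  Res(f, z₀) = P(z₀)/Q'(z₀).

Q'(z) = 2*z + 4, so Q'(-7) = -10.
P(-7) = -25.

Res(f, -7) = (-25)/(-10) = 5/2

Final answer: 5/2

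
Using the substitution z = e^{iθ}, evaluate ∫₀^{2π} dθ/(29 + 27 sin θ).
Call the integral J. The integrand is 2π-periodic and we integrate over a full period, so shifting θ does not change the value (θ → θ + π/2 turns sin θ into cos θ). Hence
  J = ∫₀^{2π} dθ/(29 + 27 cos θ).
Put z = e^{iθ}: then cos θ = (z + 1/z)/2, dθ = dz/(iz), and z runs once counterclockwise around |z| = 1:
  J = ∮_{|z|=1} 1/(29 + 27*(z + 1/z)/2) · dz/(iz) = (2/i) ∮_{|z|=1} dz/(27*z^2 + 58*z + 27).
The roots of 27*z^2 + 58*z + 27 are z = (-29 ± sqrt(29^2 - 27^2))/27, with sqrt(112) = 4*sqrt(7); their product is 1, so only z₊ = -29/27 + 4*sqrt(7)/27 lies inside the unit circle (z₋ = -29/27 - 4*sqrt(7)/27 lies outside).
z₊ is a simple zero of q(z) = 27*z^2 + 58*z + 27, so Res(1/q, z₊) = 1/q'(z₊) with q'(z) = 54*z + 58; and q'(z₊) = 27*(z₊ - z₋) = 8*sqrt(7).
Therefore J = (2/i) · 2πi · 1/(8*sqrt(7)) = 2*pi/(4*sqrt(7)) = sqrt(7)*pi/14

Final answer: sqrt(7)*pi/14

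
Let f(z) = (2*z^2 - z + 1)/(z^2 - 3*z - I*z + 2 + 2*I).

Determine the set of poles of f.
{1 + I, 2}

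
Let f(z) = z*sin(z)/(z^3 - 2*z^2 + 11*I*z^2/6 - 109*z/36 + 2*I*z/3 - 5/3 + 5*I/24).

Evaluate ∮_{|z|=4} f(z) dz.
pi*(-7722/65473 + 29916*I/65473)*sin(3 - 3*I/2) + pi*(-85/281 + 9*I/281)*sin(1/2 - I/3) + pi*(43/233 + 99*I/233)*sin(1/2 + 2*I/3)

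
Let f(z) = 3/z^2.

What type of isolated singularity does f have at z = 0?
Write f(z) = g(z)/z^2 with g(z) = 3.
g is entire and g(0) = 3 ≠ 0, so no factor of (z) cancels: the Laurent expansion of f about z = 0 starts at the power -2, i.e. lim_{z→z₀} (z - z₀)^2 f(z) = 3 is finite and nonzero.
So z = 0 is a pole of order 2.

Final answer: pole of order 2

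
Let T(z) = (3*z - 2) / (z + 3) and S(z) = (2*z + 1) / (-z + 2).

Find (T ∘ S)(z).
(-8*z + 1)/(z - 7)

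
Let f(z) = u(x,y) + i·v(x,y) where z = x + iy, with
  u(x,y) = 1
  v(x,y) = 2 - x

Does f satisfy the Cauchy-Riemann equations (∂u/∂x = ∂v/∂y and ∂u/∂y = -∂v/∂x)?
∂u/∂x = 0
∂v/∂y = 0
∂u/∂y = 0
∂v/∂x = -1
∂u/∂y ≠ -∂v/∂x; the Cauchy-Riemann equations are not satisfied, so f is not analytic.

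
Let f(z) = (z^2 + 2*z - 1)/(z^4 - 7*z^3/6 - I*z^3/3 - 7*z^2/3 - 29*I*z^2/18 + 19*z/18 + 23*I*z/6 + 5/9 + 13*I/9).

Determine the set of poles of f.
{-3/2 - 2*I/3, -1/3, 1 + I, 2}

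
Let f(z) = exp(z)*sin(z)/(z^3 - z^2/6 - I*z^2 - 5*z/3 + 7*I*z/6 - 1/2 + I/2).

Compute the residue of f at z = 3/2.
Write f(z) = P(z)/Q(z) with P(z) = exp(z)*sin(z) and Q(z) = z^3 - z^2/6 - I*z^2 - 5*z/3 + 7*I*z/6 - 1/2 + I/2.
The denominator factors as Q(z) = (z + 1 - I)*(z + 1/3)*(z - 3/2), so z = 3/2 is a simple zero of Q and P is analytic there; z = 3/2 is therefore a simple pole and
  Res(f, z₀) = P(z₀)/Q'(z₀).

Q'(z) = 3*z^2 - z/3 - 2*I*z - 5/3 + 7*I/6, so Q'(3/2) = 55/12 - 11*I/6.
P(3/2) = exp(3/2)*sin(3/2).

Res(f, 3/2) = (exp(3/2)*sin(3/2))/(55/12 - 11*I/6) = (60/319 + 24*I/319)*exp(3/2)*sin(3/2)

Final answer: (60/319 + 24*I/319)*exp(3/2)*sin(3/2)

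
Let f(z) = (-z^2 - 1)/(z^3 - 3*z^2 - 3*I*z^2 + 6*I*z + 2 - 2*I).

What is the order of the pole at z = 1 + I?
Factor the denominator:
  z^3 - 3*z^2 - 3*I*z^2 + 6*I*z + 2 - 2*I = (z - 1 - I)^3

The numerator P(z) = -z^2 - 1 has P(1 + I) = -1 - 2*I ≠ 0, so no factor of (z - 1 - I) cancels.
Near z = 1 + I we can therefore write f(z) = g(z)/(z - 1 - I)^3 with g analytic at 1 + I and g(1 + I) ≠ 0 (g is just the numerator).

Hence z = 1 + I is a pole of order 3.

Final answer: 3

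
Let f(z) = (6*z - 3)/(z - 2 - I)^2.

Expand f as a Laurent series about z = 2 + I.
(9 + 6*I)/(z - 2 - I)^2 + 6/(z - 2 - I)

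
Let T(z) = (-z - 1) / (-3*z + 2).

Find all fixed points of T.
T(z) = z means -z - 1 = z*(-3*z + 2), i.e.
  -3*z^2 + 3*z + 1 = 0.
Discriminant: (3)^2 - 4*(-3)*(1) = 21, so the roots are real.
  z = (-3 ± sqrt(21))/(2*(-3))
Fixed points: {1/2 - sqrt(21)/6, 1/2 + sqrt(21)/6}

Final answer: {1/2 - sqrt(21)/6, 1/2 + sqrt(21)/6}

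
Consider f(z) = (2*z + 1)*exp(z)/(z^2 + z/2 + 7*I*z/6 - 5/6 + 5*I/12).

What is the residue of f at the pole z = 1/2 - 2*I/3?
Write f(z) = P(z)/Q(z) with P(z) = (2*z + 1)*exp(z) and Q(z) = z^2 + z/2 + 7*I*z/6 - 5/6 + 5*I/12.
The denominator factors as Q(z) = (z + 1 + I/2)*(z - 1/2 + 2*I/3), so z = 1/2 - 2*I/3 is a simple zero of Q and P is analytic there; z = 1/2 - 2*I/3 is therefore a simple pole and
  Res(f, z₀) = P(z₀)/Q'(z₀).

Q'(z) = 2*z + 1/2 + 7*I/6, so Q'(1/2 - 2*I/3) = 3/2 - I/6.
P(1/2 - 2*I/3) = (2 - 4*I/3)*exp(1/2 - 2*I/3).

Res(f, 1/2 - 2*I/3) = ((2 - 4*I/3)*exp(1/2 - 2*I/3))/(3/2 - I/6) = (58/41 - 30*I/41)*exp(1/2 - 2*I/3)

Final answer: (58/41 - 30*I/41)*exp(1/2 - 2*I/3)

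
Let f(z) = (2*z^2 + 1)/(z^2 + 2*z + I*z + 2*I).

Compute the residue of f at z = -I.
Write f(z) = P(z)/Q(z) with P(z) = 2*z^2 + 1 and Q(z) = z^2 + 2*z + I*z + 2*I.
The denominator factors as Q(z) = (z + I)*(z + 2), so z = -I is a simple zero of Q and P is analytic there; z = -I is therefore a simple pole and
  Res(f, z₀) = P(z₀)/Q'(z₀).

Q'(z) = 2*z + 2 + I, so Q'(-I) = 2 - I.
P(-I) = -1.

Res(f, -I) = (-1)/(2 - I) = -2/5 - I/5

Final answer: -2/5 - I/5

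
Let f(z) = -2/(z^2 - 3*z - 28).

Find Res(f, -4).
Write f(z) = P(z)/Q(z) with P(z) = -2 and Q(z) = z^2 - 3*z - 28.
The denominator factors as Q(z) = (z + 4)*(z - 7), so z = -4 is a simple zero of Q and P is analytic there; z = -4 is therefore a simple pole and
  Res(f, z₀) = P(z₀)/Q'(z₀).

Q'(z) = 2*z - 3, so Q'(-4) = -11.
P(-4) = -2.

Res(f, -4) = (-2)/(-11) = 2/11

Final answer: 2/11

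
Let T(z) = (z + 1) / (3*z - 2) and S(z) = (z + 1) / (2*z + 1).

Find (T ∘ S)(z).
(-3*z - 2)/(z - 1)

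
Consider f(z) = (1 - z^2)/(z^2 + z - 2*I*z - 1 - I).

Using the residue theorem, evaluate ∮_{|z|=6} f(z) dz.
By the residue theorem, ∮_C f(z) dz = 2πi · (sum of the residues of f at the poles inside |z| = 6).

The denominator factors as (z + 1 - I)*(z - I), so the singularities of f are simple poles at z = -1 + I, z = I.
  |-1 + I|² = 2 < 36 = 6², so this pole is inside the contour.
  |I|² = 1 < 36 = 6², so this pole is inside the contour.

With P(z) = 1 - z^2 and Q(z) = z^2 + z - 2*I*z - 1 - I, each pole is simple, so Res(f, z₀) = P(z₀)/Q'(z₀) with Q'(z) = 2*z + 1 - 2*I.
  Res(f, -1 + I) = P(-1 + I)/Q'(-1 + I) = (1 + 2*I)/(-1) = -1 - 2*I
  Res(f, I) = P(I)/Q'(I) = (2)/(1) = 2

Sum of residues inside C: 1 - 2*I
∮_C f(z) dz = 2πi · (1 - 2*I) = pi*(4 + 2*I)

Final answer: pi*(4 + 2*I)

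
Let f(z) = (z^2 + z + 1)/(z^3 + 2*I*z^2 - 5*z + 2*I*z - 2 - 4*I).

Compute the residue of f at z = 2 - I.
Write f(z) = P(z)/Q(z) with P(z) = z^2 + z + 1 and Q(z) = z^3 + 2*I*z^2 - 5*z + 2*I*z - 2 - 4*I.
The denominator factors as Q(z) = (z + 2)*(z - 2 + I)*(z + I), so z = 2 - I is a simple zero of Q and P is analytic there; z = 2 - I is therefore a simple pole and
  Res(f, z₀) = P(z₀)/Q'(z₀).

Q'(z) = 3*z^2 + 4*I*z - 5 + 2*I, so Q'(2 - I) = 8 - 2*I.
P(2 - I) = 6 - 5*I.

Res(f, 2 - I) = (6 - 5*I)/(8 - 2*I) = 29/34 - 7*I/17

Final answer: 29/34 - 7*I/17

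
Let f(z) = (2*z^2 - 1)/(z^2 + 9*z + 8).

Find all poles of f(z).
The singularities of f are the zeros of the denominator. Factoring,
  z^2 + 9*z + 8 = (z + 1)*(z + 8)
so the candidates are z = -1, z = -8.

Check the numerator P(z) = 2*z^2 - 1 at each one:
  P(-1) = 1 ≠ 0, so z = -1 is a (simple) pole.
  P(-8) = 127 ≠ 0, so z = -8 is a (simple) pole.

Poles of f: {-8, -1}

Final answer: {-8, -1}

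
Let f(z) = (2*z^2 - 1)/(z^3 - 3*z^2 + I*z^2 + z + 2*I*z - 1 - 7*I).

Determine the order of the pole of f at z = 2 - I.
2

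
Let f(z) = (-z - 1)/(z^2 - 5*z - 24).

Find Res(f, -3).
Write f(z) = P(z)/Q(z) with P(z) = -z - 1 and Q(z) = z^2 - 5*z - 24.
The denominator factors as Q(z) = (z + 3)*(z - 8), so z = -3 is a simple zero of Q and P is analytic there; z = -3 is therefore a simple pole and
  Res(f, z₀) = P(z₀)/Q'(z₀).

Q'(z) = 2*z - 5, so Q'(-3) = -11.
P(-3) = 2.

Res(f, -3) = (2)/(-11) = -2/11

Final answer: -2/11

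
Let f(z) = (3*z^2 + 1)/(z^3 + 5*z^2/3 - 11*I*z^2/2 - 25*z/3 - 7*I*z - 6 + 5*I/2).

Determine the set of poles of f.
The singularities of f are the zeros of the denominator. Factoring,
  z^3 + 5*z^2/3 - 11*I*z^2/2 - 25*z/3 - 7*I*z - 6 + 5*I/2 = (z + 2/3 - I)*(z + 1 - 3*I/2)*(z - 3*I)
so the candidates are z = -2/3 + I, z = -1 + 3*I/2, z = 3*I.

Check the numerator P(z) = 3*z^2 + 1 at each one:
  P(-2/3 + I) = -2/3 - 4*I ≠ 0, so z = -2/3 + I is a (simple) pole.
  P(-1 + 3*I/2) = -11/4 - 9*I ≠ 0, so z = -1 + 3*I/2 is a (simple) pole.
  P(3*I) = -26 ≠ 0, so z = 3*I is a (simple) pole.

Poles of f: {-1 + 3*I/2, -2/3 + I, 3*I}

Final answer: {-1 + 3*I/2, -2/3 + I, 3*I}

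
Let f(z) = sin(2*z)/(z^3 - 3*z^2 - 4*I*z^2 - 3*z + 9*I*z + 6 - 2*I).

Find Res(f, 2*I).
Write f(z) = P(z)/Q(z) with P(z) = sin(2*z) and Q(z) = z^3 - 3*z^2 - 4*I*z^2 - 3*z + 9*I*z + 6 - 2*I.
The denominator factors as Q(z) = (z - 2*I)*(z - 2 - I)*(z - 1 - I), so z = 2*I is a simple zero of Q and P is analytic there; z = 2*I is therefore a simple pole and
  Res(f, z₀) = P(z₀)/Q'(z₀).

Q'(z) = 3*z^2 - 6*z - 8*I*z - 3 + 9*I, so Q'(2*I) = 1 - 3*I.
P(2*I) = I*sinh(4).

Res(f, 2*I) = (I*sinh(4))/(1 - 3*I) = (-3/10 + I/10)*sinh(4)

Final answer: (-3/10 + I/10)*sinh(4)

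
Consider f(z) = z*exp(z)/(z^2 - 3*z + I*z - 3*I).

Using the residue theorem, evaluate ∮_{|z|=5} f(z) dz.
By the residue theorem, ∮_C f(z) dz = 2πi · (sum of the residues of f at the poles inside |z| = 5).

The denominator factors as (z - 3)*(z + I), so the singularities of f are simple poles at z = 3, z = -I.
  |3|² = 9 < 25 = 5², so this pole is inside the contour.
  |-I|² = 1 < 25 = 5², so this pole is inside the contour.

With P(z) = z*exp(z) and Q(z) = z^2 - 3*z + I*z - 3*I, each pole is simple, so Res(f, z₀) = P(z₀)/Q'(z₀) with Q'(z) = 2*z - 3 + I.
  Res(f, 3) = P(3)/Q'(3) = (3*exp(3))/(3 + I) = (9/10 - 3*I/10)*exp(3)
  Res(f, -I) = P(-I)/Q'(-I) = (-I*exp(-I))/(-3 - I) = (1/10 + 3*I/10)*exp(-I)

Sum of residues inside C: (9/10 - 3*I/10)*exp(3) + (1/10 + 3*I/10)*exp(-I)
∮_C f(z) dz = 2πi · ((9/10 - 3*I/10)*exp(3) + (1/10 + 3*I/10)*exp(-I)) = pi*(-3/5 + I/5)*exp(-I) + pi*(3/5 + 9*I/5)*exp(3)

Final answer: pi*(-3/5 + I/5)*exp(-I) + pi*(3/5 + 9*I/5)*exp(3)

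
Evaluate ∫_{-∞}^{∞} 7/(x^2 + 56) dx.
sqrt(14)*pi/4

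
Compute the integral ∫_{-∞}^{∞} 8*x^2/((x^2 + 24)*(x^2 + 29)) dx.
Let f(z) = 8*z^2/((z^2 + 24)*(z^2 + 29)). The denominator has no real zeros and deg Q - deg P = 2 ≥ 2, so the integral of f over the upper semicircle |z| = R tends to 0 as R → ∞. Closing the contour in the upper half-plane,
  ∫_{-∞}^{∞} f(x) dx = 2πi · Σ Res(f, z_k)  over the poles with Im z_k > 0.

Zeros of the denominator: z^2 + 29 = 0 gives z = ±sqrt(29)*I; z^2 + 24 = 0 gives z = ±2*sqrt(6)*I.
Upper half-plane: z = sqrt(29)*I, z = 2*sqrt(6)*I (simple).

Each pole is a simple zero of Q(z) = z^4 + 53*z^2 + 696, so Res(f, z₀) = P(z₀)/Q'(z₀) with P(z) = 8*z^2, Q'(z) = 4*z^3 + 106*z:
  Res(f, sqrt(29)*I) = (-232)/(-10*sqrt(29)*I) = -4*sqrt(29)*I/5
  Res(f, 2*sqrt(6)*I) = (-192)/(20*sqrt(6)*I) = 8*sqrt(6)*I/5

Sum of residues: 4*I*(-sqrt(29) + 2*sqrt(6))/5
∫_{-∞}^{∞} f(x) dx = 2πi · (4*I*(-sqrt(29) + 2*sqrt(6))/5) = 8*pi*(-2*sqrt(6) + sqrt(29))/5

Final answer: 8*pi*(-2*sqrt(6) + sqrt(29))/5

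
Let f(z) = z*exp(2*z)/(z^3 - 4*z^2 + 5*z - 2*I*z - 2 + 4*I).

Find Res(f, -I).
(-3/20 - I/20)*exp(-2*I)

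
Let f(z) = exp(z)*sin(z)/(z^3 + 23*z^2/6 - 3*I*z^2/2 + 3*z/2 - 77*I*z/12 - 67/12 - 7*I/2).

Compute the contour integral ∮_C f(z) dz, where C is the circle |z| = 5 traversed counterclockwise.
By the residue theorem, ∮_C f(z) dz = 2πi · (sum of the residues of f at the poles inside |z| = 5).

The denominator factors as (z + 3/2 - I)*(z - 2/3 - I)*(z + 3 + I/2), so the singularities of f are simple poles at z = -3/2 + I, z = 2/3 + I, z = -3 - I/2.
  |-3/2 + I|² = 13/4 < 25 = 5², so this pole is inside the contour.
  |2/3 + I|² = 13/9 < 25 = 5², so this pole is inside the contour.
  |-3 - I/2|² = 37/4 < 25 = 5², so this pole is inside the contour.

With P(z) = exp(z)*sin(z) and Q(z) = z^3 + 23*z^2/6 - 3*I*z^2/2 + 3*z/2 - 77*I*z/12 - 67/12 - 7*I/2, each pole is simple, so Res(f, z₀) = P(z₀)/Q'(z₀) with Q'(z) = 3*z^2 + 23*z/3 - 3*I*z + 3/2 - 77*I/12.
  Res(f, -3/2 + I) = P(-3/2 + I)/Q'(-3/2 + I) = (-exp(-3/2 + I)*sin(3/2 - I))/(-13/4 - 13*I/4) = (2/13 - 2*I/13)*exp(-3/2 + I)*sin(3/2 - I)
  Res(f, 2/3 + I) = P(2/3 + I)/Q'(2/3 + I) = (exp(2/3 + I)*sin(2/3 + I))/(143/18 + 13*I/4) = (792/7345 - 324*I/7345)*exp(2/3 + I)*sin(2/3 + I)
  Res(f, -3 - I/2) = P(-3 - I/2)/Q'(-3 - I/2) = (-exp(-3 - I/2)*sin(3 + I/2))/(13/4 + 31*I/4) = (-26/565 + 62*I/565)*exp(-3 - I/2)*sin(3 + I/2)

Sum of residues inside C: (-26/565 + 62*I/565)*exp(-3 - I/2)*sin(3 + I/2) + (2/13 - 2*I/13)*exp(-3/2 + I)*sin(3/2 - I) + (792/7345 - 324*I/7345)*exp(2/3 + I)*sin(2/3 + I)
∮_C f(z) dz = 2πi · ((-26/565 + 62*I/565)*exp(-3 - I/2)*sin(3 + I/2) + (2/13 - 2*I/13)*exp(-3/2 + I)*sin(3/2 - I) + (792/7345 - 324*I/7345)*exp(2/3 + I)*sin(2/3 + I)) = pi*(-124/565 - 52*I/565)*exp(-3 - I/2)*sin(3 + I/2) + pi*(648/7345 + 1584*I/7345)*exp(2/3 + I)*sin(2/3 + I) + pi*(4/13 + 4*I/13)*exp(-3/2 + I)*sin(3/2 - I)

Final answer: pi*(-124/565 - 52*I/565)*exp(-3 - I/2)*sin(3 + I/2) + pi*(648/7345 + 1584*I/7345)*exp(2/3 + I)*sin(2/3 + I) + pi*(4/13 + 4*I/13)*exp(-3/2 + I)*sin(3/2 - I)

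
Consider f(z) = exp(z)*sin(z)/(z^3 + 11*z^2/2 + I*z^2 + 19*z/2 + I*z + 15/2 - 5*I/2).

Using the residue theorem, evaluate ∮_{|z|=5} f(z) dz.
By the residue theorem, ∮_C f(z) dz = 2πi · (sum of the residues of f at the poles inside |z| = 5).

The denominator factors as (z + 1/2 - I)*(z + 3 + I)*(z + 2 + I), so the singularities of f are simple poles at z = -1/2 + I, z = -3 - I, z = -2 - I.
  |-1/2 + I|² = 5/4 < 25 = 5², so this pole is inside the contour.
  |-3 - I|² = 10 < 25 = 5², so this pole is inside the contour.
  |-2 - I|² = 5 < 25 = 5², so this pole is inside the contour.

With P(z) = exp(z)*sin(z) and Q(z) = z^3 + 11*z^2/2 + I*z^2 + 19*z/2 + I*z + 15/2 - 5*I/2, each pole is simple, so Res(f, z₀) = P(z₀)/Q'(z₀) with Q'(z) = 3*z^2 + 11*z + 2*I*z + 19/2 + I.
  Res(f, -1/2 + I) = P(-1/2 + I)/Q'(-1/2 + I) = (-exp(-1/2 + I)*sin(1/2 - I))/(-1/4 + 8*I) = (4/1025 + 128*I/1025)*exp(-1/2 + I)*sin(1/2 - I)
  Res(f, -3 - I) = P(-3 - I)/Q'(-3 - I) = (-exp(-3 - I)*sin(3 + I))/(5/2 + 2*I) = (-10/41 + 8*I/41)*exp(-3 - I)*sin(3 + I)
  Res(f, -2 - I) = P(-2 - I)/Q'(-2 - I) = (-exp(-2 - I)*sin(2 + I))/(-3/2 - 2*I) = (6/25 - 8*I/25)*exp(-2 - I)*sin(2 + I)

Sum of residues inside C: (6/25 - 8*I/25)*exp(-2 - I)*sin(2 + I) + (-10/41 + 8*I/41)*exp(-3 - I)*sin(3 + I) + (4/1025 + 128*I/1025)*exp(-1/2 + I)*sin(1/2 - I)
∮_C f(z) dz = 2πi · ((6/25 - 8*I/25)*exp(-2 - I)*sin(2 + I) + (-10/41 + 8*I/41)*exp(-3 - I)*sin(3 + I) + (4/1025 + 128*I/1025)*exp(-1/2 + I)*sin(1/2 - I)) = pi*(16/25 + 12*I/25)*exp(-2 - I)*sin(2 + I) + pi*(-256/1025 + 8*I/1025)*exp(-1/2 + I)*sin(1/2 - I) + pi*(-16/41 - 20*I/41)*exp(-3 - I)*sin(3 + I)

Final answer: pi*(16/25 + 12*I/25)*exp(-2 - I)*sin(2 + I) + pi*(-256/1025 + 8*I/1025)*exp(-1/2 + I)*sin(1/2 - I) + pi*(-16/41 - 20*I/41)*exp(-3 - I)*sin(3 + I)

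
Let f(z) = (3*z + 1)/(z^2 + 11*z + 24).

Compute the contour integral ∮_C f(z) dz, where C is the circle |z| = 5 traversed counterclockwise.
By the residue theorem, ∮_C f(z) dz = 2πi · (sum of the residues of f at the poles inside |z| = 5).

The denominator factors as (z + 3)*(z + 8), so the singularities of f are simple poles at z = -3, z = -8.
  |-3|² = 9 < 25 = 5², so this pole is inside the contour.
  |-8|² = 64 > 25 = 5², so this pole is outside the contour.

With P(z) = 3*z + 1 and Q(z) = z^2 + 11*z + 24, each pole is simple, so Res(f, z₀) = P(z₀)/Q'(z₀) with Q'(z) = 2*z + 11.
  Res(f, -3) = P(-3)/Q'(-3) = (-8)/(5) = -8/5

∮_C f(z) dz = 2πi · (-8/5) = -16*I*pi/5

Final answer: -16*I*pi/5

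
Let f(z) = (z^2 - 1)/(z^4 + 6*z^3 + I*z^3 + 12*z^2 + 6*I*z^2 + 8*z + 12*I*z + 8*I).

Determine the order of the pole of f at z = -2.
Factor the denominator:
  z^4 + 6*z^3 + I*z^3 + 12*z^2 + 6*I*z^2 + 8*z + 12*I*z + 8*I = (z + 2)^3*(z + I)

The numerator P(z) = z^2 - 1 has P(-2) = 3 ≠ 0, so no factor of (z + 2) cancels.
Near z = -2 we can therefore write f(z) = g(z)/(z + 2)^3 with g analytic at -2 and g(-2) ≠ 0 (g is the numerator divided by the remaining denominator factors).

Hence z = -2 is a pole of order 3.

Final answer: 3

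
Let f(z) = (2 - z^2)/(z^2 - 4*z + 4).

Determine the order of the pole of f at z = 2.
Factor the denominator:
  z^2 - 4*z + 4 = (z - 2)^2

The numerator P(z) = 2 - z^2 has P(2) = -2 ≠ 0, so no factor of (z - 2) cancels.
Near z = 2 we can therefore write f(z) = g(z)/(z - 2)^2 with g analytic at 2 and g(2) ≠ 0 (g is just the numerator).

Hence z = 2 is a pole of order 2.

Final answer: 2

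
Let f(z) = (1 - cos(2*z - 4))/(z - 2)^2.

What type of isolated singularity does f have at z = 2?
Let u = z - 2. The argument of cos is 2*z - 4 = 2u, so
  f = (1 - cos(2u))/u^2 = ((2u)^2/2 - (2u)^4/24 + ...)/u^2 = 2 - (2/3)*u^2 + ...
The Laurent expansion about u = 0 has no negative powers; equivalently lim_{z→2} f(z) = 2 exists and is finite.
So the singularity is removable.

Final answer: removable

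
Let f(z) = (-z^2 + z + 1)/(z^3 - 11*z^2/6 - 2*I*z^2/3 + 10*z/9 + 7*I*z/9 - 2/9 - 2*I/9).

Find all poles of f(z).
The singularities of f are the zeros of the denominator. Factoring,
  z^3 - 11*z^2/6 - 2*I*z^2/3 + 10*z/9 + 7*I*z/9 - 2/9 - 2*I/9 = (z - 2/3 - 2*I/3)*(z - 2/3)*(z - 1/2)
so the candidates are z = 2/3 + 2*I/3, z = 2/3, z = 1/2.

Check the numerator P(z) = -z^2 + z + 1 at each one:
  P(2/3 + 2*I/3) = 5/3 - 2*I/9 ≠ 0, so z = 2/3 + 2*I/3 is a (simple) pole.
  P(2/3) = 11/9 ≠ 0, so z = 2/3 is a (simple) pole.
  P(1/2) = 5/4 ≠ 0, so z = 1/2 is a (simple) pole.

Poles of f: {1/2, 2/3, 2/3 + 2*I/3}

Final answer: {1/2, 2/3, 2/3 + 2*I/3}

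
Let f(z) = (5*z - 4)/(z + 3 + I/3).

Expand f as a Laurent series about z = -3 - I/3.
Put w = z - (-3 - I/3), i.e. z = w - 3 - I/3. The denominator is w, so it suffices to rewrite the numerator in powers of w.

P(z) = 5*z - 4
P(w - 3 - I/3) = -19 - 5*I/3 + 5*w

Dividing each term by w:
  f = (-19 - 5*I/3)/w + 5

Substituting back w = z + 3 + I/3:
  f(z) = (-19 - 5*I/3)/(z + 3 + I/3) + 5

The series is finite because the numerator is a polynomial; the negative powers form the principal part, and the coefficient of 1/(z + 3 + I/3) gives Res(f, -3 - I/3) = -19 - 5*I/3.

Final answer: (-19 - 5*I/3)/(z + 3 + I/3) + 5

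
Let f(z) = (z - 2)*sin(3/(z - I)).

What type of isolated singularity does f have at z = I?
Let u = z - I. Then
  sin(3/u) = Σ_{k≥0} (-1)^k (3)^(2k+1)/((2k+1)!·u^(2k+1)) = 3/u - 9/(2*u^3) + 81/(40*u^5) + ...
which has infinitely many negative powers of u, so sin(3/(z - I)) has an essential singularity at z = I.
The extra factor z - 2 is a nonzero polynomial; if the product had at most a pole at z = I, dividing by that polynomial would leave sin(3/(z - I)) with at most a pole too — contradiction. (Equivalently, the product's Laurent series still has infinitely many negative powers.)
So the singularity is essential.

Final answer: essential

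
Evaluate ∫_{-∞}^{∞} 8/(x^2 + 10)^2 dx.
sqrt(10)*pi/25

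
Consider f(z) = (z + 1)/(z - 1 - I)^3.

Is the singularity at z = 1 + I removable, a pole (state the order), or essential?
Write f(z) = g(z)/(z - 1 - I)^3 with g(z) = z + 1.
g is entire and g(1 + I) = 2 + I ≠ 0, so no factor of (z - 1 - I) cancels: the Laurent expansion of f about z = 1 + I starts at the power -3, i.e. lim_{z→z₀} (z - z₀)^3 f(z) = 2 + I is finite and nonzero.
So z = 1 + I is a pole of order 3.

Final answer: pole of order 3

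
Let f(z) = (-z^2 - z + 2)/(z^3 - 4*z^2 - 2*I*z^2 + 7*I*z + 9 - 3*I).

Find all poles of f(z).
The singularities of f are the zeros of the denominator. Factoring,
  z^3 - 4*z^2 - 2*I*z^2 + 7*I*z + 9 - 3*I = (z - 2 - I)*(z + 1 - I)*(z - 3)
so the candidates are z = 2 + I, z = -1 + I, z = 3.

Check the numerator P(z) = -z^2 - z + 2 at each one:
  P(2 + I) = -3 - 5*I ≠ 0, so z = 2 + I is a (simple) pole.
  P(-1 + I) = 3 + I ≠ 0, so z = -1 + I is a (simple) pole.
  P(3) = -10 ≠ 0, so z = 3 is a (simple) pole.

Poles of f: {-1 + I, 2 + I, 3}

Final answer: {-1 + I, 2 + I, 3}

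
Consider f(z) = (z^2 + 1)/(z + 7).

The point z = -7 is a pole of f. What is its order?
Factor the denominator:
  z + 7 = (z + 7)

The numerator P(z) = z^2 + 1 has P(-7) = 50 ≠ 0, so no factor of (z + 7) cancels.
Near z = -7 we can therefore write f(z) = g(z)/(z + 7) with g analytic at -7 and g(-7) ≠ 0 (g is just the numerator).

Hence z = -7 is a pole of order 1.

Final answer: 1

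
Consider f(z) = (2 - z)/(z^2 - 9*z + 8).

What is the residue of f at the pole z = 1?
Write f(z) = P(z)/Q(z) with P(z) = 2 - z and Q(z) = z^2 - 9*z + 8.
The denominator factors as Q(z) = (z - 8)*(z - 1), so z = 1 is a simple zero of Q and P is analytic there; z = 1 is therefore a simple pole and
  Res(f, z₀) = P(z₀)/Q'(z₀).

Q'(z) = 2*z - 9, so Q'(1) = -7.
P(1) = 1.

Res(f, 1) = (1)/(-7) = -1/7

Final answer: -1/7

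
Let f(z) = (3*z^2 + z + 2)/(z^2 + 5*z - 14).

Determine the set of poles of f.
The singularities of f are the zeros of the denominator. Factoring,
  z^2 + 5*z - 14 = (z - 2)*(z + 7)
so the candidates are z = 2, z = -7.

Check the numerator P(z) = 3*z^2 + z + 2 at each one:
  P(2) = 16 ≠ 0, so z = 2 is a (simple) pole.
  P(-7) = 142 ≠ 0, so z = -7 is a (simple) pole.

Poles of f: {-7, 2}

Final answer: {-7, 2}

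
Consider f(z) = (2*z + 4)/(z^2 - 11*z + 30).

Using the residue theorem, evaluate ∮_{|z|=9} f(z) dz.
4*I*pi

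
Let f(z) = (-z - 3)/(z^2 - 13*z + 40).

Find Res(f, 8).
-11/3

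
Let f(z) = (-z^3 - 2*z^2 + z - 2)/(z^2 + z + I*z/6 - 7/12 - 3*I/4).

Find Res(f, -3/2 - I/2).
Write f(z) = P(z)/Q(z) with P(z) = -z^3 - 2*z^2 + z - 2 and Q(z) = z^2 + z + I*z/6 - 7/12 - 3*I/4.
The denominator factors as Q(z) = (z - 1/2 - I/3)*(z + 3/2 + I/2), so z = -3/2 - I/2 is a simple zero of Q and P is analytic there; z = -3/2 - I/2 is therefore a simple pole and
  Res(f, z₀) = P(z₀)/Q'(z₀).

Q'(z) = 2*z + 1 + I/6, so Q'(-3/2 - I/2) = -2 - 5*I/6.
P(-3/2 - I/2) = -21/4 - I/4.

Res(f, -3/2 - I/2) = (-21/4 - I/4)/(-2 - 5*I/6) = 771/338 - 279*I/338

Final answer: 771/338 - 279*I/338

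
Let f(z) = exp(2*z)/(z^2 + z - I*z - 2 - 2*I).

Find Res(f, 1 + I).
Write f(z) = P(z)/Q(z) with P(z) = exp(2*z) and Q(z) = z^2 + z - I*z - 2 - 2*I.
The denominator factors as Q(z) = (z - 1 - I)*(z + 2), so z = 1 + I is a simple zero of Q and P is analytic there; z = 1 + I is therefore a simple pole and
  Res(f, z₀) = P(z₀)/Q'(z₀).

Q'(z) = 2*z + 1 - I, so Q'(1 + I) = 3 + I.
P(1 + I) = exp(2 + 2*I).

Res(f, 1 + I) = (exp(2 + 2*I))/(3 + I) = (3/10 - I/10)*exp(2 + 2*I)

Final answer: (3/10 - I/10)*exp(2 + 2*I)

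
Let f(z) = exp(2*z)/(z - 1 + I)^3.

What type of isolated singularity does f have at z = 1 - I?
Write f(z) = g(z)/(z - 1 + I)^3 with g(z) = exp(2*z).
g is entire and g(1 - I) = exp(2 - 2*I) ≠ 0, so no factor of (z - 1 + I) cancels: the Laurent expansion of f about z = 1 - I starts at the power -3, i.e. lim_{z→z₀} (z - z₀)^3 f(z) = exp(2 - 2*I) is finite and nonzero.
So z = 1 - I is a pole of order 3.

Final answer: pole of order 3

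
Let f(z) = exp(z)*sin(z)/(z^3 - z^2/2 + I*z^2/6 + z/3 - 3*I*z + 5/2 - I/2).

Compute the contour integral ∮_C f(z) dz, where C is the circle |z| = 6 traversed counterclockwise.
By the residue theorem, ∮_C f(z) dz = 2πi · (sum of the residues of f at the poles inside |z| = 6).

The denominator factors as (z + 1 + 2*I/3)*(z - 3/2 - 3*I/2)*(z + I), so the singularities of f are simple poles at z = -1 - 2*I/3, z = 3/2 + 3*I/2, z = -I.
  |-1 - 2*I/3|² = 13/9 < 36 = 6², so this pole is inside the contour.
  |3/2 + 3*I/2|² = 9/2 < 36 = 6², so this pole is inside the contour.
  |-I|² = 1 < 36 = 6², so this pole is inside the contour.

With P(z) = exp(z)*sin(z) and Q(z) = z^3 - z^2/2 + I*z^2/6 + z/3 - 3*I*z + 5/2 - I/2, each pole is simple, so Res(f, z₀) = P(z₀)/Q'(z₀) with Q'(z) = 3*z^2 - z + I*z/3 + 1/3 - 3*I.
  Res(f, -1 - 2*I/3) = P(-1 - 2*I/3)/Q'(-1 - 2*I/3) = (-exp(-1 - 2*I/3)*sin(1 + 2*I/3))/(29/9 + 4*I/3) = (-261/985 + 108*I/985)*exp(-1 - 2*I/3)*sin(1 + 2*I/3)
  Res(f, 3/2 + 3*I/2) = P(3/2 + 3*I/2)/Q'(3/2 + 3*I/2) = (exp(3/2 + 3*I/2)*sin(3/2 + 3*I/2))/(-5/3 + 19*I/2) = (-60/3349 - 342*I/3349)*exp(3/2 + 3*I/2)*sin(3/2 + 3*I/2)
  Res(f, -I) = P(-I)/Q'(-I) = (-I*exp(-I)*sinh(1))/(-7/3 - 2*I) = (18/85 + 21*I/85)*exp(-I)*sinh(1)

Sum of residues inside C: (-60/3349 - 342*I/3349)*exp(3/2 + 3*I/2)*sin(3/2 + 3*I/2) + (18/85 + 21*I/85)*exp(-I)*sinh(1) + (-261/985 + 108*I/985)*exp(-1 - 2*I/3)*sin(1 + 2*I/3)
∮_C f(z) dz = 2πi · ((-60/3349 - 342*I/3349)*exp(3/2 + 3*I/2)*sin(3/2 + 3*I/2) + (18/85 + 21*I/85)*exp(-I)*sinh(1) + (-261/985 + 108*I/985)*exp(-1 - 2*I/3)*sin(1 + 2*I/3)) = pi*(-216/985 - 522*I/985)*exp(-1 - 2*I/3)*sin(1 + 2*I/3) + pi*(-42/85 + 36*I/85)*exp(-I)*sinh(1) + pi*(684/3349 - 120*I/3349)*exp(3/2 + 3*I/2)*sin(3/2 + 3*I/2)

Final answer: pi*(-216/985 - 522*I/985)*exp(-1 - 2*I/3)*sin(1 + 2*I/3) + pi*(-42/85 + 36*I/85)*exp(-I)*sinh(1) + pi*(684/3349 - 120*I/3349)*exp(3/2 + 3*I/2)*sin(3/2 + 3*I/2)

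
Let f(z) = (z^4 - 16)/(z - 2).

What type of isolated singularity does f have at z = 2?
removable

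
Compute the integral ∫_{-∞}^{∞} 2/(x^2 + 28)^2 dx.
sqrt(7)*pi/392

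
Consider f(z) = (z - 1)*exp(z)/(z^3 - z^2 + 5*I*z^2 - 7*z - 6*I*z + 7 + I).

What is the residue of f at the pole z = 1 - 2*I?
Write f(z) = P(z)/Q(z) with P(z) = (z - 1)*exp(z) and Q(z) = z^3 - z^2 + 5*I*z^2 - 7*z - 6*I*z + 7 + I.
The denominator factors as Q(z) = (z - 1)*(z + 1 + 3*I)*(z - 1 + 2*I), so z = 1 - 2*I is a simple zero of Q and P is analytic there; z = 1 - 2*I is therefore a simple pole and
  Res(f, z₀) = P(z₀)/Q'(z₀).

Q'(z) = 3*z^2 - 2*z + 10*I*z - 7 - 6*I, so Q'(1 - 2*I) = 2 - 4*I.
P(1 - 2*I) = -2*I*exp(1 - 2*I).

Res(f, 1 - 2*I) = (-2*I*exp(1 - 2*I))/(2 - 4*I) = (2/5 - I/5)*exp(1 - 2*I)

Final answer: (2/5 - I/5)*exp(1 - 2*I)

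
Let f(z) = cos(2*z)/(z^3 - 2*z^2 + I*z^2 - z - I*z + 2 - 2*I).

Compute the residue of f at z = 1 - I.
Write f(z) = P(z)/Q(z) with P(z) = cos(2*z) and Q(z) = z^3 - 2*z^2 + I*z^2 - z - I*z + 2 - 2*I.
The denominator factors as Q(z) = (z - 1 + I)*(z - 2)*(z + 1), so z = 1 - I is a simple zero of Q and P is analytic there; z = 1 - I is therefore a simple pole and
  Res(f, z₀) = P(z₀)/Q'(z₀).

Q'(z) = 3*z^2 - 4*z + 2*I*z - 1 - I, so Q'(1 - I) = -3 - I.
P(1 - I) = cos(2 - 2*I).

Res(f, 1 - I) = (cos(2 - 2*I))/(-3 - I) = (-3/10 + I/10)*cos(2 - 2*I)

Final answer: (-3/10 + I/10)*cos(2 - 2*I)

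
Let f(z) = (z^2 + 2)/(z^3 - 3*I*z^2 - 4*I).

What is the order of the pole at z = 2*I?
Factor the denominator:
  z^3 - 3*I*z^2 - 4*I = (z - 2*I)^2*(z + I)

The numerator P(z) = z^2 + 2 has P(2*I) = -2 ≠ 0, so no factor of (z - 2*I) cancels.
Near z = 2*I we can therefore write f(z) = g(z)/(z - 2*I)^2 with g analytic at 2*I and g(2*I) ≠ 0 (g is the numerator divided by the remaining denominator factors).

Hence z = 2*I is a pole of order 2.

Final answer: 2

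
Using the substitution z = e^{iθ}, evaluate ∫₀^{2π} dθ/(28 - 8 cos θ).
Call the integral J. The integrand is 2π-periodic and we integrate over a full period, so shifting θ does not change the value (θ → θ + π flips the sign of the trig term). Hence
  J = ∫₀^{2π} dθ/(28 + 8 cos θ).
Put z = e^{iθ}: then cos θ = (z + 1/z)/2, dθ = dz/(iz), and z runs once counterclockwise around |z| = 1:
  J = ∮_{|z|=1} 1/(28 + 8*(z + 1/z)/2) · dz/(iz) = (2/i) ∮_{|z|=1} dz/(8*z^2 + 56*z + 8).
The roots of 8*z^2 + 56*z + 8 are z = (-28 ± sqrt(28^2 - 8^2))/8, with sqrt(720) = 12*sqrt(5); their product is 1, so only z₊ = -7/2 + 3*sqrt(5)/2 lies inside the unit circle (z₋ = -7/2 - 3*sqrt(5)/2 lies outside).
z₊ is a simple zero of q(z) = 8*z^2 + 56*z + 8, so Res(1/q, z₊) = 1/q'(z₊) with q'(z) = 16*z + 56; and q'(z₊) = 8*(z₊ - z₋) = 24*sqrt(5).
Therefore J = (2/i) · 2πi · 1/(24*sqrt(5)) = 2*pi/(12*sqrt(5)) = sqrt(5)*pi/30

Final answer: sqrt(5)*pi/30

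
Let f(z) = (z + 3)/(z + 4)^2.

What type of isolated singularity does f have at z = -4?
pole of order 2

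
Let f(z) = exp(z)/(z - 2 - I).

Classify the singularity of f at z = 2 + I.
Write f(z) = g(z)/(z - 2 - I) with g(z) = exp(z).
g is entire and g(2 + I) = exp(2 + I) ≠ 0, so no factor of (z - 2 - I) cancels: the Laurent expansion of f about z = 2 + I starts at the power -1, i.e. lim_{z→z₀} (z - z₀) f(z) = exp(2 + I) is finite and nonzero.
So z = 2 + I is a pole of order 1.

Final answer: pole of order 1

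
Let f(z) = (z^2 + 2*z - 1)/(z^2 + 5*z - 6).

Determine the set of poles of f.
The singularities of f are the zeros of the denominator. Factoring,
  z^2 + 5*z - 6 = (z + 6)*(z - 1)
so the candidates are z = -6, z = 1.

Check the numerator P(z) = z^2 + 2*z - 1 at each one:
  P(-6) = 23 ≠ 0, so z = -6 is a (simple) pole.
  P(1) = 2 ≠ 0, so z = 1 is a (simple) pole.

Poles of f: {-6, 1}

Final answer: {-6, 1}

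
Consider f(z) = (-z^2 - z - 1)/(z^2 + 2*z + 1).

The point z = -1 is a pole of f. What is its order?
Factor the denominator:
  z^2 + 2*z + 1 = (z + 1)^2

The numerator P(z) = -z^2 - z - 1 has P(-1) = -1 ≠ 0, so no factor of (z + 1) cancels.
Near z = -1 we can therefore write f(z) = g(z)/(z + 1)^2 with g analytic at -1 and g(-1) ≠ 0 (g is just the numerator).

Hence z = -1 is a pole of order 2.

Final answer: 2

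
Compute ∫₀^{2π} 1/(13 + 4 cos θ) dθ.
Let J = ∫₀^{2π} dθ/(13 + 4 cos θ).
Put z = e^{iθ}: then cos θ = (z + 1/z)/2, dθ = dz/(iz), and z runs once counterclockwise around |z| = 1:
  J = ∮_{|z|=1} 1/(13 + 4*(z + 1/z)/2) · dz/(iz) = (2/i) ∮_{|z|=1} dz/(4*z^2 + 26*z + 4).
The roots of 4*z^2 + 26*z + 4 are z = (-13 ± sqrt(13^2 - 4^2))/4, with sqrt(153) = 3*sqrt(17); their product is 1, so only z₊ = -13/4 + 3*sqrt(17)/4 lies inside the unit circle (z₋ = -13/4 - 3*sqrt(17)/4 lies outside).
z₊ is a simple zero of q(z) = 4*z^2 + 26*z + 4, so Res(1/q, z₊) = 1/q'(z₊) with q'(z) = 8*z + 26; and q'(z₊) = 4*(z₊ - z₋) = 6*sqrt(17).
Therefore J = (2/i) · 2πi · 1/(6*sqrt(17)) = 2*pi/(3*sqrt(17)) = 2*sqrt(17)*pi/51

Final answer: 2*sqrt(17)*pi/51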